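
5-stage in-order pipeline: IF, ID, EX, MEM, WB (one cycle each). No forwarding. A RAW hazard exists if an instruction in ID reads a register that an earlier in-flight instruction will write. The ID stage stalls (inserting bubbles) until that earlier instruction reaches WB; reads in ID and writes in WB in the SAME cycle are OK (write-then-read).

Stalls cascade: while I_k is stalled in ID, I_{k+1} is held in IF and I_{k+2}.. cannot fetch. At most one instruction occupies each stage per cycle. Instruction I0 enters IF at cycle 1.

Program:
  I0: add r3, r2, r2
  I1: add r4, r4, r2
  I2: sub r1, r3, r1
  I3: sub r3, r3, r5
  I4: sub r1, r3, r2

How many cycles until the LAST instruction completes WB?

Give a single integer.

Answer: 12

Derivation:
I0 add r3 <- r2,r2: IF@1 ID@2 stall=0 (-) EX@3 MEM@4 WB@5
I1 add r4 <- r4,r2: IF@2 ID@3 stall=0 (-) EX@4 MEM@5 WB@6
I2 sub r1 <- r3,r1: IF@3 ID@4 stall=1 (RAW on I0.r3 (WB@5)) EX@6 MEM@7 WB@8
I3 sub r3 <- r3,r5: IF@4 ID@6 stall=0 (-) EX@7 MEM@8 WB@9
I4 sub r1 <- r3,r2: IF@6 ID@7 stall=2 (RAW on I3.r3 (WB@9)) EX@10 MEM@11 WB@12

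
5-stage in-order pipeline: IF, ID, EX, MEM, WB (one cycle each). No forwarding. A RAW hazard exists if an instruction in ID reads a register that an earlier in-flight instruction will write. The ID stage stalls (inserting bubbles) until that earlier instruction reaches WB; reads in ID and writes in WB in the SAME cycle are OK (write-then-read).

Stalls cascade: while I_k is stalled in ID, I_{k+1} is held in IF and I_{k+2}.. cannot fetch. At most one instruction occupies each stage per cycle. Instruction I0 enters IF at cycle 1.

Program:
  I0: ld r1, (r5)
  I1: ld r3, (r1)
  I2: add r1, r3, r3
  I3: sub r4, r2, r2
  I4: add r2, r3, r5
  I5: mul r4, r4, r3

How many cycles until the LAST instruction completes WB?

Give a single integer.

Answer: 15

Derivation:
I0 ld r1 <- r5: IF@1 ID@2 stall=0 (-) EX@3 MEM@4 WB@5
I1 ld r3 <- r1: IF@2 ID@3 stall=2 (RAW on I0.r1 (WB@5)) EX@6 MEM@7 WB@8
I2 add r1 <- r3,r3: IF@3 ID@6 stall=2 (RAW on I1.r3 (WB@8)) EX@9 MEM@10 WB@11
I3 sub r4 <- r2,r2: IF@6 ID@9 stall=0 (-) EX@10 MEM@11 WB@12
I4 add r2 <- r3,r5: IF@9 ID@10 stall=0 (-) EX@11 MEM@12 WB@13
I5 mul r4 <- r4,r3: IF@10 ID@11 stall=1 (RAW on I3.r4 (WB@12)) EX@13 MEM@14 WB@15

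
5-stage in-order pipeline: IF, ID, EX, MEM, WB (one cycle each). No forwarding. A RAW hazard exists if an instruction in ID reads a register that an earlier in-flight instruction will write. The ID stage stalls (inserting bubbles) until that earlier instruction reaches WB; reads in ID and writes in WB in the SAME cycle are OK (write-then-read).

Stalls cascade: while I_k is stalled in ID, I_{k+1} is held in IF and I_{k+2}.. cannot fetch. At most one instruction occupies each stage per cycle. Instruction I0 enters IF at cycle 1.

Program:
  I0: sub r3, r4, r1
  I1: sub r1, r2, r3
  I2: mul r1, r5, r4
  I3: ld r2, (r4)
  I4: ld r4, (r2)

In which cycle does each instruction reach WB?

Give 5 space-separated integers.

I0 sub r3 <- r4,r1: IF@1 ID@2 stall=0 (-) EX@3 MEM@4 WB@5
I1 sub r1 <- r2,r3: IF@2 ID@3 stall=2 (RAW on I0.r3 (WB@5)) EX@6 MEM@7 WB@8
I2 mul r1 <- r5,r4: IF@3 ID@6 stall=0 (-) EX@7 MEM@8 WB@9
I3 ld r2 <- r4: IF@6 ID@7 stall=0 (-) EX@8 MEM@9 WB@10
I4 ld r4 <- r2: IF@7 ID@8 stall=2 (RAW on I3.r2 (WB@10)) EX@11 MEM@12 WB@13

Answer: 5 8 9 10 13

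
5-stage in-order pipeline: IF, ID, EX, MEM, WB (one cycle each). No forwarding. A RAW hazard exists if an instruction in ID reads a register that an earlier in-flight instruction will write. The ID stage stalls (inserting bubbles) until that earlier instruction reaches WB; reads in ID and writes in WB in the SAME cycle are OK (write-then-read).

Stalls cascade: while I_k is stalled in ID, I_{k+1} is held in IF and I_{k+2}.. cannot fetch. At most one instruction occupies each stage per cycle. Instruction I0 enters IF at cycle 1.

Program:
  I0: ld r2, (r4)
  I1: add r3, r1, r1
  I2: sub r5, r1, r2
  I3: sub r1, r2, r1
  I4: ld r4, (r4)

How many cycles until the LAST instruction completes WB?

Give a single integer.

Answer: 10

Derivation:
I0 ld r2 <- r4: IF@1 ID@2 stall=0 (-) EX@3 MEM@4 WB@5
I1 add r3 <- r1,r1: IF@2 ID@3 stall=0 (-) EX@4 MEM@5 WB@6
I2 sub r5 <- r1,r2: IF@3 ID@4 stall=1 (RAW on I0.r2 (WB@5)) EX@6 MEM@7 WB@8
I3 sub r1 <- r2,r1: IF@4 ID@6 stall=0 (-) EX@7 MEM@8 WB@9
I4 ld r4 <- r4: IF@6 ID@7 stall=0 (-) EX@8 MEM@9 WB@10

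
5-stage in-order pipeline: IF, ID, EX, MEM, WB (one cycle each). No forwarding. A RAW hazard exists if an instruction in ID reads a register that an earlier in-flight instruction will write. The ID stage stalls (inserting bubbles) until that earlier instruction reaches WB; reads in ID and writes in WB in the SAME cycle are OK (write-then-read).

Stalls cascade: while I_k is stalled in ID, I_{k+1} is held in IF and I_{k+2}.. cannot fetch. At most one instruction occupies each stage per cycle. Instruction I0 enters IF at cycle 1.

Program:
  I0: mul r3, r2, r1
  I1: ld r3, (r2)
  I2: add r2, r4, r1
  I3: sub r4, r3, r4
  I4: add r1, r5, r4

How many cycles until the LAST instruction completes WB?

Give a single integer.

Answer: 12

Derivation:
I0 mul r3 <- r2,r1: IF@1 ID@2 stall=0 (-) EX@3 MEM@4 WB@5
I1 ld r3 <- r2: IF@2 ID@3 stall=0 (-) EX@4 MEM@5 WB@6
I2 add r2 <- r4,r1: IF@3 ID@4 stall=0 (-) EX@5 MEM@6 WB@7
I3 sub r4 <- r3,r4: IF@4 ID@5 stall=1 (RAW on I1.r3 (WB@6)) EX@7 MEM@8 WB@9
I4 add r1 <- r5,r4: IF@5 ID@7 stall=2 (RAW on I3.r4 (WB@9)) EX@10 MEM@11 WB@12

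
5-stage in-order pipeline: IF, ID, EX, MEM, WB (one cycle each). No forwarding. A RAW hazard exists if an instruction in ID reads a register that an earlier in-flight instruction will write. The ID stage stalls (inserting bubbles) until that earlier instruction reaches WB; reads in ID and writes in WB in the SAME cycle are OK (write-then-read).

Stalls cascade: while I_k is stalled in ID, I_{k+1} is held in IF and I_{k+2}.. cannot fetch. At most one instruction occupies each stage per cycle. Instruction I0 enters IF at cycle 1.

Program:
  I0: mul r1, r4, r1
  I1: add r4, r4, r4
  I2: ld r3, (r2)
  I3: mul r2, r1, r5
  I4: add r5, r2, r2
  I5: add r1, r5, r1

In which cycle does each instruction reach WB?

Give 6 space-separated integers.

I0 mul r1 <- r4,r1: IF@1 ID@2 stall=0 (-) EX@3 MEM@4 WB@5
I1 add r4 <- r4,r4: IF@2 ID@3 stall=0 (-) EX@4 MEM@5 WB@6
I2 ld r3 <- r2: IF@3 ID@4 stall=0 (-) EX@5 MEM@6 WB@7
I3 mul r2 <- r1,r5: IF@4 ID@5 stall=0 (-) EX@6 MEM@7 WB@8
I4 add r5 <- r2,r2: IF@5 ID@6 stall=2 (RAW on I3.r2 (WB@8)) EX@9 MEM@10 WB@11
I5 add r1 <- r5,r1: IF@6 ID@9 stall=2 (RAW on I4.r5 (WB@11)) EX@12 MEM@13 WB@14

Answer: 5 6 7 8 11 14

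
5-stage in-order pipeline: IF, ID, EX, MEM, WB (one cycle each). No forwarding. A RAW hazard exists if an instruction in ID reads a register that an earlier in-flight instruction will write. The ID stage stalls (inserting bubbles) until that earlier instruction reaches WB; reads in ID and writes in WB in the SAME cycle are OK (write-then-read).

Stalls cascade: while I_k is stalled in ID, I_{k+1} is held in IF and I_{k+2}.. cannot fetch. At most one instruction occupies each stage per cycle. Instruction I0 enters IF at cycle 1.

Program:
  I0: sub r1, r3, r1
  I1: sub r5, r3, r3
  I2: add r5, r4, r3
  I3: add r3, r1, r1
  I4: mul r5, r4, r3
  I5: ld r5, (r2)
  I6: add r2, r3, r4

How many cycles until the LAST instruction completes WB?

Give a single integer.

Answer: 13

Derivation:
I0 sub r1 <- r3,r1: IF@1 ID@2 stall=0 (-) EX@3 MEM@4 WB@5
I1 sub r5 <- r3,r3: IF@2 ID@3 stall=0 (-) EX@4 MEM@5 WB@6
I2 add r5 <- r4,r3: IF@3 ID@4 stall=0 (-) EX@5 MEM@6 WB@7
I3 add r3 <- r1,r1: IF@4 ID@5 stall=0 (-) EX@6 MEM@7 WB@8
I4 mul r5 <- r4,r3: IF@5 ID@6 stall=2 (RAW on I3.r3 (WB@8)) EX@9 MEM@10 WB@11
I5 ld r5 <- r2: IF@6 ID@9 stall=0 (-) EX@10 MEM@11 WB@12
I6 add r2 <- r3,r4: IF@9 ID@10 stall=0 (-) EX@11 MEM@12 WB@13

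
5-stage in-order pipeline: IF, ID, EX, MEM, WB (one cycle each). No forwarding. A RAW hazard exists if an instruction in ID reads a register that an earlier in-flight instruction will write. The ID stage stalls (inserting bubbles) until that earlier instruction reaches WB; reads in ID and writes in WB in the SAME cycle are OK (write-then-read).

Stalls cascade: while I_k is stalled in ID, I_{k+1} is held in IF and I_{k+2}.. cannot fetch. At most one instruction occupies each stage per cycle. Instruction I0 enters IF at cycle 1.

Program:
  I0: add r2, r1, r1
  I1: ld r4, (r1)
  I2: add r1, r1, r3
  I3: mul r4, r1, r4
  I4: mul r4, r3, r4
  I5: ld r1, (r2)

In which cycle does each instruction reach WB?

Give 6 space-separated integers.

Answer: 5 6 7 10 13 14

Derivation:
I0 add r2 <- r1,r1: IF@1 ID@2 stall=0 (-) EX@3 MEM@4 WB@5
I1 ld r4 <- r1: IF@2 ID@3 stall=0 (-) EX@4 MEM@5 WB@6
I2 add r1 <- r1,r3: IF@3 ID@4 stall=0 (-) EX@5 MEM@6 WB@7
I3 mul r4 <- r1,r4: IF@4 ID@5 stall=2 (RAW on I2.r1 (WB@7)) EX@8 MEM@9 WB@10
I4 mul r4 <- r3,r4: IF@5 ID@8 stall=2 (RAW on I3.r4 (WB@10)) EX@11 MEM@12 WB@13
I5 ld r1 <- r2: IF@8 ID@11 stall=0 (-) EX@12 MEM@13 WB@14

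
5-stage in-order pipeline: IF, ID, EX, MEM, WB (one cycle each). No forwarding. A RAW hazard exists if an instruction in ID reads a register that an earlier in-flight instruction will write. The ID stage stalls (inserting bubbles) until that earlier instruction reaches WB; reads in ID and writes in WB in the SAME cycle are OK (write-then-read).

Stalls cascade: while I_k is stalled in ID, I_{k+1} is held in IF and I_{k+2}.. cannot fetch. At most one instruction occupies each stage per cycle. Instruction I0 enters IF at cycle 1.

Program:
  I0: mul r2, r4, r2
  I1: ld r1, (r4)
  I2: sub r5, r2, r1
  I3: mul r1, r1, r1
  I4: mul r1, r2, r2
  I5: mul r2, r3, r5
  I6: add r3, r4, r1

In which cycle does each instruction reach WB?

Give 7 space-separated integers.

I0 mul r2 <- r4,r2: IF@1 ID@2 stall=0 (-) EX@3 MEM@4 WB@5
I1 ld r1 <- r4: IF@2 ID@3 stall=0 (-) EX@4 MEM@5 WB@6
I2 sub r5 <- r2,r1: IF@3 ID@4 stall=2 (RAW on I1.r1 (WB@6)) EX@7 MEM@8 WB@9
I3 mul r1 <- r1,r1: IF@4 ID@7 stall=0 (-) EX@8 MEM@9 WB@10
I4 mul r1 <- r2,r2: IF@7 ID@8 stall=0 (-) EX@9 MEM@10 WB@11
I5 mul r2 <- r3,r5: IF@8 ID@9 stall=0 (-) EX@10 MEM@11 WB@12
I6 add r3 <- r4,r1: IF@9 ID@10 stall=1 (RAW on I4.r1 (WB@11)) EX@12 MEM@13 WB@14

Answer: 5 6 9 10 11 12 14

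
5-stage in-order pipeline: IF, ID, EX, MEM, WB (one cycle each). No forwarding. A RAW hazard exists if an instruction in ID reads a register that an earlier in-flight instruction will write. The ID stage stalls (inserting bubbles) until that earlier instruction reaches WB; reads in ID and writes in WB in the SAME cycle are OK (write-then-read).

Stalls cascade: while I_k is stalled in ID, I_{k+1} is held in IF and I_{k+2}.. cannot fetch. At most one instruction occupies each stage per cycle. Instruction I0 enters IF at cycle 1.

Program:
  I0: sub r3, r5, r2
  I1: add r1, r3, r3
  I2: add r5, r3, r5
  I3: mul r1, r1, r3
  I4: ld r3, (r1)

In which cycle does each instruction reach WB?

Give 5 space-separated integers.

Answer: 5 8 9 11 14

Derivation:
I0 sub r3 <- r5,r2: IF@1 ID@2 stall=0 (-) EX@3 MEM@4 WB@5
I1 add r1 <- r3,r3: IF@2 ID@3 stall=2 (RAW on I0.r3 (WB@5)) EX@6 MEM@7 WB@8
I2 add r5 <- r3,r5: IF@3 ID@6 stall=0 (-) EX@7 MEM@8 WB@9
I3 mul r1 <- r1,r3: IF@6 ID@7 stall=1 (RAW on I1.r1 (WB@8)) EX@9 MEM@10 WB@11
I4 ld r3 <- r1: IF@7 ID@9 stall=2 (RAW on I3.r1 (WB@11)) EX@12 MEM@13 WB@14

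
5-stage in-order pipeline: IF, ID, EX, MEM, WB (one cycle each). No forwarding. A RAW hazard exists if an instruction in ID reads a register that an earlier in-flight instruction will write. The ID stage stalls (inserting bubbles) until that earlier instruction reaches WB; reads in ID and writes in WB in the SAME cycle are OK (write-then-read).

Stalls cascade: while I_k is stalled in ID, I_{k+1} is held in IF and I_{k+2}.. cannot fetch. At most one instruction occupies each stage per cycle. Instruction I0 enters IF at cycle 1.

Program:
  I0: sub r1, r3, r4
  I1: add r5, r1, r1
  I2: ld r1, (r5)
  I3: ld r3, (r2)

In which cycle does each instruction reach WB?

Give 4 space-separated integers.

I0 sub r1 <- r3,r4: IF@1 ID@2 stall=0 (-) EX@3 MEM@4 WB@5
I1 add r5 <- r1,r1: IF@2 ID@3 stall=2 (RAW on I0.r1 (WB@5)) EX@6 MEM@7 WB@8
I2 ld r1 <- r5: IF@3 ID@6 stall=2 (RAW on I1.r5 (WB@8)) EX@9 MEM@10 WB@11
I3 ld r3 <- r2: IF@6 ID@9 stall=0 (-) EX@10 MEM@11 WB@12

Answer: 5 8 11 12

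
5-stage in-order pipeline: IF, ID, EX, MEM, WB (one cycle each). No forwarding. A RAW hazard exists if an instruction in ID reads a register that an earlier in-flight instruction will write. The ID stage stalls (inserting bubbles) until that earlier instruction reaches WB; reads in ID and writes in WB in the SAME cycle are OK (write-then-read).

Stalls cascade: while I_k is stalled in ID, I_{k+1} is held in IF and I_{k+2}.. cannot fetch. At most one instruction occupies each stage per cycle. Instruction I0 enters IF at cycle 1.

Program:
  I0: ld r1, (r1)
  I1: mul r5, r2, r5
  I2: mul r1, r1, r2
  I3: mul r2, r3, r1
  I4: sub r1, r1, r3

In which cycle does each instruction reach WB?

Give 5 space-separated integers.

I0 ld r1 <- r1: IF@1 ID@2 stall=0 (-) EX@3 MEM@4 WB@5
I1 mul r5 <- r2,r5: IF@2 ID@3 stall=0 (-) EX@4 MEM@5 WB@6
I2 mul r1 <- r1,r2: IF@3 ID@4 stall=1 (RAW on I0.r1 (WB@5)) EX@6 MEM@7 WB@8
I3 mul r2 <- r3,r1: IF@4 ID@6 stall=2 (RAW on I2.r1 (WB@8)) EX@9 MEM@10 WB@11
I4 sub r1 <- r1,r3: IF@6 ID@9 stall=0 (-) EX@10 MEM@11 WB@12

Answer: 5 6 8 11 12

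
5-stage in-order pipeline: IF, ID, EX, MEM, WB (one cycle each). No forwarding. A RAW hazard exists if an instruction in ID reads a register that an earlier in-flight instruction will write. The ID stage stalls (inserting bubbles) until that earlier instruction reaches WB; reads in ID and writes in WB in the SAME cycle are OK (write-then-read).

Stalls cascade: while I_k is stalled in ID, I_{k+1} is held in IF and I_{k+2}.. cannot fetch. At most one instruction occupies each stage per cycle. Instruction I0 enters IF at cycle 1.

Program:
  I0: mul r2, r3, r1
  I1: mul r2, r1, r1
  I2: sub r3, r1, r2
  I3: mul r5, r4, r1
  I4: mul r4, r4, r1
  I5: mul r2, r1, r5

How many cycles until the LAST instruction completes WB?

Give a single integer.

Answer: 13

Derivation:
I0 mul r2 <- r3,r1: IF@1 ID@2 stall=0 (-) EX@3 MEM@4 WB@5
I1 mul r2 <- r1,r1: IF@2 ID@3 stall=0 (-) EX@4 MEM@5 WB@6
I2 sub r3 <- r1,r2: IF@3 ID@4 stall=2 (RAW on I1.r2 (WB@6)) EX@7 MEM@8 WB@9
I3 mul r5 <- r4,r1: IF@4 ID@7 stall=0 (-) EX@8 MEM@9 WB@10
I4 mul r4 <- r4,r1: IF@7 ID@8 stall=0 (-) EX@9 MEM@10 WB@11
I5 mul r2 <- r1,r5: IF@8 ID@9 stall=1 (RAW on I3.r5 (WB@10)) EX@11 MEM@12 WB@13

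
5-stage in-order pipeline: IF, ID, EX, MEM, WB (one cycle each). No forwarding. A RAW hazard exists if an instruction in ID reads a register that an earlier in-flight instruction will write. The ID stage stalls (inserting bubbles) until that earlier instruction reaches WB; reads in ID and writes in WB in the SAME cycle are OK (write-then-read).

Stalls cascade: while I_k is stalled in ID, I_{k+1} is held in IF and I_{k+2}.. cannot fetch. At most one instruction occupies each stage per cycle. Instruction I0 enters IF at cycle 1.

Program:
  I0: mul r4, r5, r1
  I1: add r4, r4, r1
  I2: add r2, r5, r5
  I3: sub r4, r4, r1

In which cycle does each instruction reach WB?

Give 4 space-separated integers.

Answer: 5 8 9 11

Derivation:
I0 mul r4 <- r5,r1: IF@1 ID@2 stall=0 (-) EX@3 MEM@4 WB@5
I1 add r4 <- r4,r1: IF@2 ID@3 stall=2 (RAW on I0.r4 (WB@5)) EX@6 MEM@7 WB@8
I2 add r2 <- r5,r5: IF@3 ID@6 stall=0 (-) EX@7 MEM@8 WB@9
I3 sub r4 <- r4,r1: IF@6 ID@7 stall=1 (RAW on I1.r4 (WB@8)) EX@9 MEM@10 WB@11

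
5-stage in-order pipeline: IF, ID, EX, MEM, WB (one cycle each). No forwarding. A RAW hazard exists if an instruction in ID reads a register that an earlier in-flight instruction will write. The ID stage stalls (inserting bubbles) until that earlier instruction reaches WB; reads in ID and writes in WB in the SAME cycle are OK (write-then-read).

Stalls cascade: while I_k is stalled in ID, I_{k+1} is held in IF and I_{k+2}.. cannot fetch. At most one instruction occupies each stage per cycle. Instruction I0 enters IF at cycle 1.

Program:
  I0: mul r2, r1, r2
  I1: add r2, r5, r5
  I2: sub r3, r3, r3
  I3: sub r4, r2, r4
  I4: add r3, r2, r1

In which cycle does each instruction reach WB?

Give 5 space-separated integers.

Answer: 5 6 7 9 10

Derivation:
I0 mul r2 <- r1,r2: IF@1 ID@2 stall=0 (-) EX@3 MEM@4 WB@5
I1 add r2 <- r5,r5: IF@2 ID@3 stall=0 (-) EX@4 MEM@5 WB@6
I2 sub r3 <- r3,r3: IF@3 ID@4 stall=0 (-) EX@5 MEM@6 WB@7
I3 sub r4 <- r2,r4: IF@4 ID@5 stall=1 (RAW on I1.r2 (WB@6)) EX@7 MEM@8 WB@9
I4 add r3 <- r2,r1: IF@5 ID@7 stall=0 (-) EX@8 MEM@9 WB@10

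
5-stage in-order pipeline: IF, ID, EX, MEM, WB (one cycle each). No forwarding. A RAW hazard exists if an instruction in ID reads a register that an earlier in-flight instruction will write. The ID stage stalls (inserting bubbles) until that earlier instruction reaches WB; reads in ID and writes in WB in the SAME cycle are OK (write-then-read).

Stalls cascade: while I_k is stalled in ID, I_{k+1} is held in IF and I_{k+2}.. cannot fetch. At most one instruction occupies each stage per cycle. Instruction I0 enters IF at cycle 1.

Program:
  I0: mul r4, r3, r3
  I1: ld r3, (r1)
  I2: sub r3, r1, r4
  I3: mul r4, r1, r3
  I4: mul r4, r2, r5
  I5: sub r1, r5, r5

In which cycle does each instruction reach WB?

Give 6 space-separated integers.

Answer: 5 6 8 11 12 13

Derivation:
I0 mul r4 <- r3,r3: IF@1 ID@2 stall=0 (-) EX@3 MEM@4 WB@5
I1 ld r3 <- r1: IF@2 ID@3 stall=0 (-) EX@4 MEM@5 WB@6
I2 sub r3 <- r1,r4: IF@3 ID@4 stall=1 (RAW on I0.r4 (WB@5)) EX@6 MEM@7 WB@8
I3 mul r4 <- r1,r3: IF@4 ID@6 stall=2 (RAW on I2.r3 (WB@8)) EX@9 MEM@10 WB@11
I4 mul r4 <- r2,r5: IF@6 ID@9 stall=0 (-) EX@10 MEM@11 WB@12
I5 sub r1 <- r5,r5: IF@9 ID@10 stall=0 (-) EX@11 MEM@12 WB@13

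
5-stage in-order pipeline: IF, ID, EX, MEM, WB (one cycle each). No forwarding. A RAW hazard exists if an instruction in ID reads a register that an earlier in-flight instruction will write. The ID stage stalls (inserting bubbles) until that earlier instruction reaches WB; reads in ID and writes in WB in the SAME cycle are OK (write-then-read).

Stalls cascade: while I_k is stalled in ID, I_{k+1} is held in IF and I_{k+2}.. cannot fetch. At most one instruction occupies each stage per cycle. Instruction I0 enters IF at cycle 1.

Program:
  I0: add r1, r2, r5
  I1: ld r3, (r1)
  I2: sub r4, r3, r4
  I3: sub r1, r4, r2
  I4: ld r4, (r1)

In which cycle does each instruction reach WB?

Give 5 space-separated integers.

I0 add r1 <- r2,r5: IF@1 ID@2 stall=0 (-) EX@3 MEM@4 WB@5
I1 ld r3 <- r1: IF@2 ID@3 stall=2 (RAW on I0.r1 (WB@5)) EX@6 MEM@7 WB@8
I2 sub r4 <- r3,r4: IF@3 ID@6 stall=2 (RAW on I1.r3 (WB@8)) EX@9 MEM@10 WB@11
I3 sub r1 <- r4,r2: IF@6 ID@9 stall=2 (RAW on I2.r4 (WB@11)) EX@12 MEM@13 WB@14
I4 ld r4 <- r1: IF@9 ID@12 stall=2 (RAW on I3.r1 (WB@14)) EX@15 MEM@16 WB@17

Answer: 5 8 11 14 17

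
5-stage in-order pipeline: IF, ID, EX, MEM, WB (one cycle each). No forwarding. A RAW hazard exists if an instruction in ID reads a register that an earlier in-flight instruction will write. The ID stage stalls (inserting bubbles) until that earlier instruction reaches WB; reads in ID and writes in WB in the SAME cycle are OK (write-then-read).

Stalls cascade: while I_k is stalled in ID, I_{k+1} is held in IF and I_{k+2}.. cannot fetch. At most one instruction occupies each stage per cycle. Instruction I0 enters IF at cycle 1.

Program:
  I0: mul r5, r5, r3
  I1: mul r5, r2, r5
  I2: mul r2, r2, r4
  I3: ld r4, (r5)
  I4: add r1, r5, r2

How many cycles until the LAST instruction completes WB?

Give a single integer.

Answer: 12

Derivation:
I0 mul r5 <- r5,r3: IF@1 ID@2 stall=0 (-) EX@3 MEM@4 WB@5
I1 mul r5 <- r2,r5: IF@2 ID@3 stall=2 (RAW on I0.r5 (WB@5)) EX@6 MEM@7 WB@8
I2 mul r2 <- r2,r4: IF@3 ID@6 stall=0 (-) EX@7 MEM@8 WB@9
I3 ld r4 <- r5: IF@6 ID@7 stall=1 (RAW on I1.r5 (WB@8)) EX@9 MEM@10 WB@11
I4 add r1 <- r5,r2: IF@7 ID@9 stall=0 (-) EX@10 MEM@11 WB@12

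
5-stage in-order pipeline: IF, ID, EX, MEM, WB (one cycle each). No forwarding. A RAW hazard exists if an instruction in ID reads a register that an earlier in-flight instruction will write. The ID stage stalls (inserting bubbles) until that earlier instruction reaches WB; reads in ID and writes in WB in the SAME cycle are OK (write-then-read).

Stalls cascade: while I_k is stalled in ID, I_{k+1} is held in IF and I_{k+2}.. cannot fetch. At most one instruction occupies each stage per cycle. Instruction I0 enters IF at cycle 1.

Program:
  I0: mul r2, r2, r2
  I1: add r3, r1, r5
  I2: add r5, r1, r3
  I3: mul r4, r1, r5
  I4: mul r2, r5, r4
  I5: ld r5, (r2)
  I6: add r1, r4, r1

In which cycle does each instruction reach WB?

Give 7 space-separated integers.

Answer: 5 6 9 12 15 18 19

Derivation:
I0 mul r2 <- r2,r2: IF@1 ID@2 stall=0 (-) EX@3 MEM@4 WB@5
I1 add r3 <- r1,r5: IF@2 ID@3 stall=0 (-) EX@4 MEM@5 WB@6
I2 add r5 <- r1,r3: IF@3 ID@4 stall=2 (RAW on I1.r3 (WB@6)) EX@7 MEM@8 WB@9
I3 mul r4 <- r1,r5: IF@4 ID@7 stall=2 (RAW on I2.r5 (WB@9)) EX@10 MEM@11 WB@12
I4 mul r2 <- r5,r4: IF@7 ID@10 stall=2 (RAW on I3.r4 (WB@12)) EX@13 MEM@14 WB@15
I5 ld r5 <- r2: IF@10 ID@13 stall=2 (RAW on I4.r2 (WB@15)) EX@16 MEM@17 WB@18
I6 add r1 <- r4,r1: IF@13 ID@16 stall=0 (-) EX@17 MEM@18 WB@19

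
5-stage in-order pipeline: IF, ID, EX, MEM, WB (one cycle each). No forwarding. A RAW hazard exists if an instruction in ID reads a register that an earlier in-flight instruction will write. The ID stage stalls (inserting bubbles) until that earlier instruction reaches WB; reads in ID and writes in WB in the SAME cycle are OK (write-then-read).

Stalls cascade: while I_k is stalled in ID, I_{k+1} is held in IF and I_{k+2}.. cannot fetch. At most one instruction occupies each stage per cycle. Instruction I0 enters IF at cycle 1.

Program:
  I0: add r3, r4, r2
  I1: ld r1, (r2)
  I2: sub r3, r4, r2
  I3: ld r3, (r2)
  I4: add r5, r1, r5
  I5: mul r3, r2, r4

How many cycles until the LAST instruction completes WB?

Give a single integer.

Answer: 10

Derivation:
I0 add r3 <- r4,r2: IF@1 ID@2 stall=0 (-) EX@3 MEM@4 WB@5
I1 ld r1 <- r2: IF@2 ID@3 stall=0 (-) EX@4 MEM@5 WB@6
I2 sub r3 <- r4,r2: IF@3 ID@4 stall=0 (-) EX@5 MEM@6 WB@7
I3 ld r3 <- r2: IF@4 ID@5 stall=0 (-) EX@6 MEM@7 WB@8
I4 add r5 <- r1,r5: IF@5 ID@6 stall=0 (-) EX@7 MEM@8 WB@9
I5 mul r3 <- r2,r4: IF@6 ID@7 stall=0 (-) EX@8 MEM@9 WB@10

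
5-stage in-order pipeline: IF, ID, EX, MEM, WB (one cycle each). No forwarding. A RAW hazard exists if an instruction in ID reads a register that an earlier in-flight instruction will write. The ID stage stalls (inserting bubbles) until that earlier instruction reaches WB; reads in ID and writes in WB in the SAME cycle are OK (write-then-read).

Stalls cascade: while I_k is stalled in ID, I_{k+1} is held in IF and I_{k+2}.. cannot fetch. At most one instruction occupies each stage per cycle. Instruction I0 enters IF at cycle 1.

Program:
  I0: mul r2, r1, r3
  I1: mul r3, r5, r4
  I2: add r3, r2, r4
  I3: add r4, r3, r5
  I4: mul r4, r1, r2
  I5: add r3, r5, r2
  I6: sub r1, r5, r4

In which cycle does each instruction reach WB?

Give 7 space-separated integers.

Answer: 5 6 8 11 12 13 15

Derivation:
I0 mul r2 <- r1,r3: IF@1 ID@2 stall=0 (-) EX@3 MEM@4 WB@5
I1 mul r3 <- r5,r4: IF@2 ID@3 stall=0 (-) EX@4 MEM@5 WB@6
I2 add r3 <- r2,r4: IF@3 ID@4 stall=1 (RAW on I0.r2 (WB@5)) EX@6 MEM@7 WB@8
I3 add r4 <- r3,r5: IF@4 ID@6 stall=2 (RAW on I2.r3 (WB@8)) EX@9 MEM@10 WB@11
I4 mul r4 <- r1,r2: IF@6 ID@9 stall=0 (-) EX@10 MEM@11 WB@12
I5 add r3 <- r5,r2: IF@9 ID@10 stall=0 (-) EX@11 MEM@12 WB@13
I6 sub r1 <- r5,r4: IF@10 ID@11 stall=1 (RAW on I4.r4 (WB@12)) EX@13 MEM@14 WB@15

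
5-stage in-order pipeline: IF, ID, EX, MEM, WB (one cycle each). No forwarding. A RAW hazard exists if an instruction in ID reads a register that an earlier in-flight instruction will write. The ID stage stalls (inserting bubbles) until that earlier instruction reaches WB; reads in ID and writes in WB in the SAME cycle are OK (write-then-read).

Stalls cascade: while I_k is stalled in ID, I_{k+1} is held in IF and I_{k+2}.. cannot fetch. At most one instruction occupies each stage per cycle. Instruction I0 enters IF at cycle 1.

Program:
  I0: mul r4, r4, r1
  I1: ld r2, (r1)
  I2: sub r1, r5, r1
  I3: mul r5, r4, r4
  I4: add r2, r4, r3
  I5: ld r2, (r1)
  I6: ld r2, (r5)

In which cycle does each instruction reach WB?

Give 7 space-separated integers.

I0 mul r4 <- r4,r1: IF@1 ID@2 stall=0 (-) EX@3 MEM@4 WB@5
I1 ld r2 <- r1: IF@2 ID@3 stall=0 (-) EX@4 MEM@5 WB@6
I2 sub r1 <- r5,r1: IF@3 ID@4 stall=0 (-) EX@5 MEM@6 WB@7
I3 mul r5 <- r4,r4: IF@4 ID@5 stall=0 (-) EX@6 MEM@7 WB@8
I4 add r2 <- r4,r3: IF@5 ID@6 stall=0 (-) EX@7 MEM@8 WB@9
I5 ld r2 <- r1: IF@6 ID@7 stall=0 (-) EX@8 MEM@9 WB@10
I6 ld r2 <- r5: IF@7 ID@8 stall=0 (-) EX@9 MEM@10 WB@11

Answer: 5 6 7 8 9 10 11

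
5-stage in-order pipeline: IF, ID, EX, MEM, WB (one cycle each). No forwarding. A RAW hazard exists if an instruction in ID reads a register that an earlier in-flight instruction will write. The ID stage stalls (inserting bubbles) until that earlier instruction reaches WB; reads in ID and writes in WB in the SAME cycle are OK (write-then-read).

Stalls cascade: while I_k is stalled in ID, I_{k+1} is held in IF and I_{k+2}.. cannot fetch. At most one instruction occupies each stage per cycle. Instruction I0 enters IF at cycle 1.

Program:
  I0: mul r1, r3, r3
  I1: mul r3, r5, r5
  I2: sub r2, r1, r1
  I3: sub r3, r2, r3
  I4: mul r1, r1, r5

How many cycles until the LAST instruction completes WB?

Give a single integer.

I0 mul r1 <- r3,r3: IF@1 ID@2 stall=0 (-) EX@3 MEM@4 WB@5
I1 mul r3 <- r5,r5: IF@2 ID@3 stall=0 (-) EX@4 MEM@5 WB@6
I2 sub r2 <- r1,r1: IF@3 ID@4 stall=1 (RAW on I0.r1 (WB@5)) EX@6 MEM@7 WB@8
I3 sub r3 <- r2,r3: IF@4 ID@6 stall=2 (RAW on I2.r2 (WB@8)) EX@9 MEM@10 WB@11
I4 mul r1 <- r1,r5: IF@6 ID@9 stall=0 (-) EX@10 MEM@11 WB@12

Answer: 12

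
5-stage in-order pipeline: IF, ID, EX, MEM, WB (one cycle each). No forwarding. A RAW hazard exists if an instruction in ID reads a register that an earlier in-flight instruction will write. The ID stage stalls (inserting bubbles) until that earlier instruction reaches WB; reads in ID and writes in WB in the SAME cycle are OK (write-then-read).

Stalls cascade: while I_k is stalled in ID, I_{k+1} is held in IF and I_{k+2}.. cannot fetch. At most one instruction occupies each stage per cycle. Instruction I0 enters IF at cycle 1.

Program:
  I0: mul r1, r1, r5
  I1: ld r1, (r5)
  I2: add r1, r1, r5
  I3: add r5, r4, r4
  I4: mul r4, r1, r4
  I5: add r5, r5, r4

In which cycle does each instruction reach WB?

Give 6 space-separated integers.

Answer: 5 6 9 10 12 15

Derivation:
I0 mul r1 <- r1,r5: IF@1 ID@2 stall=0 (-) EX@3 MEM@4 WB@5
I1 ld r1 <- r5: IF@2 ID@3 stall=0 (-) EX@4 MEM@5 WB@6
I2 add r1 <- r1,r5: IF@3 ID@4 stall=2 (RAW on I1.r1 (WB@6)) EX@7 MEM@8 WB@9
I3 add r5 <- r4,r4: IF@4 ID@7 stall=0 (-) EX@8 MEM@9 WB@10
I4 mul r4 <- r1,r4: IF@7 ID@8 stall=1 (RAW on I2.r1 (WB@9)) EX@10 MEM@11 WB@12
I5 add r5 <- r5,r4: IF@8 ID@10 stall=2 (RAW on I4.r4 (WB@12)) EX@13 MEM@14 WB@15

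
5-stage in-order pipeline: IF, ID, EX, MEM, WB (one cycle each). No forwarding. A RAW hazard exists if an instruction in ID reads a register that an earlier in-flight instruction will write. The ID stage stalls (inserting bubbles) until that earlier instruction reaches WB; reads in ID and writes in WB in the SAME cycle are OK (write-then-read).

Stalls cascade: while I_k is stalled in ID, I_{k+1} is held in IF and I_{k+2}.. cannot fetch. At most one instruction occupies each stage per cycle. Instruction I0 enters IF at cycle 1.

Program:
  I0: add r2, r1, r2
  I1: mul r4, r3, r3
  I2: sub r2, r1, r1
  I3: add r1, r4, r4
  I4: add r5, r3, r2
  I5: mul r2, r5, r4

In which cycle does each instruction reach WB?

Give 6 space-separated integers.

Answer: 5 6 7 9 10 13

Derivation:
I0 add r2 <- r1,r2: IF@1 ID@2 stall=0 (-) EX@3 MEM@4 WB@5
I1 mul r4 <- r3,r3: IF@2 ID@3 stall=0 (-) EX@4 MEM@5 WB@6
I2 sub r2 <- r1,r1: IF@3 ID@4 stall=0 (-) EX@5 MEM@6 WB@7
I3 add r1 <- r4,r4: IF@4 ID@5 stall=1 (RAW on I1.r4 (WB@6)) EX@7 MEM@8 WB@9
I4 add r5 <- r3,r2: IF@5 ID@7 stall=0 (-) EX@8 MEM@9 WB@10
I5 mul r2 <- r5,r4: IF@7 ID@8 stall=2 (RAW on I4.r5 (WB@10)) EX@11 MEM@12 WB@13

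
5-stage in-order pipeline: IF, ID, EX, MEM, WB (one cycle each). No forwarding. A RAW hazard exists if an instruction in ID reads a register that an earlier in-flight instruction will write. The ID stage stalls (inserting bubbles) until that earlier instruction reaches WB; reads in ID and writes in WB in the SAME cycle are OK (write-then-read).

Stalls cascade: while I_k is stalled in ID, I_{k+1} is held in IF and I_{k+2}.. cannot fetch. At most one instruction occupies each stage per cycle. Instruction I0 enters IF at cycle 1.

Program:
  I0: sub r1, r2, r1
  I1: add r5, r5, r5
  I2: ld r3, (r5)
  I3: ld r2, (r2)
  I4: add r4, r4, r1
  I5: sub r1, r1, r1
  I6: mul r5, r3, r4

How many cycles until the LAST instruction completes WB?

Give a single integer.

Answer: 14

Derivation:
I0 sub r1 <- r2,r1: IF@1 ID@2 stall=0 (-) EX@3 MEM@4 WB@5
I1 add r5 <- r5,r5: IF@2 ID@3 stall=0 (-) EX@4 MEM@5 WB@6
I2 ld r3 <- r5: IF@3 ID@4 stall=2 (RAW on I1.r5 (WB@6)) EX@7 MEM@8 WB@9
I3 ld r2 <- r2: IF@4 ID@7 stall=0 (-) EX@8 MEM@9 WB@10
I4 add r4 <- r4,r1: IF@7 ID@8 stall=0 (-) EX@9 MEM@10 WB@11
I5 sub r1 <- r1,r1: IF@8 ID@9 stall=0 (-) EX@10 MEM@11 WB@12
I6 mul r5 <- r3,r4: IF@9 ID@10 stall=1 (RAW on I4.r4 (WB@11)) EX@12 MEM@13 WB@14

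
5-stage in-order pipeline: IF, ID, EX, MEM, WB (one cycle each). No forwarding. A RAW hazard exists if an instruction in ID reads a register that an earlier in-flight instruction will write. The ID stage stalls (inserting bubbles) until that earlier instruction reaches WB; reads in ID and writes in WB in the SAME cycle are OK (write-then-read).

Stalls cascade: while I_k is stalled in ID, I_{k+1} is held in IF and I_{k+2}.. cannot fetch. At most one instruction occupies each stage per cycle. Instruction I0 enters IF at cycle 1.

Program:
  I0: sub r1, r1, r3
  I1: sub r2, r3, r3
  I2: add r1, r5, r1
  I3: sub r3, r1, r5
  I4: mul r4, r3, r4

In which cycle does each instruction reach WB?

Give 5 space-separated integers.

Answer: 5 6 8 11 14

Derivation:
I0 sub r1 <- r1,r3: IF@1 ID@2 stall=0 (-) EX@3 MEM@4 WB@5
I1 sub r2 <- r3,r3: IF@2 ID@3 stall=0 (-) EX@4 MEM@5 WB@6
I2 add r1 <- r5,r1: IF@3 ID@4 stall=1 (RAW on I0.r1 (WB@5)) EX@6 MEM@7 WB@8
I3 sub r3 <- r1,r5: IF@4 ID@6 stall=2 (RAW on I2.r1 (WB@8)) EX@9 MEM@10 WB@11
I4 mul r4 <- r3,r4: IF@6 ID@9 stall=2 (RAW on I3.r3 (WB@11)) EX@12 MEM@13 WB@14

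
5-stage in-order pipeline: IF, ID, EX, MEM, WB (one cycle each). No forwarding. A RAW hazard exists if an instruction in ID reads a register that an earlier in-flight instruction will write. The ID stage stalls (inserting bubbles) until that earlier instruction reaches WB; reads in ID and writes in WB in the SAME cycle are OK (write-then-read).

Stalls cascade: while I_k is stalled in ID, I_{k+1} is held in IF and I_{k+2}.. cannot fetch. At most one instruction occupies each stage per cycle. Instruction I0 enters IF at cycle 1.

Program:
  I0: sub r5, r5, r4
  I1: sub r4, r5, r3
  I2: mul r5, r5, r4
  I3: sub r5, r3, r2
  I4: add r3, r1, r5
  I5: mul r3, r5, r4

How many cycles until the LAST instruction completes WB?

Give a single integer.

I0 sub r5 <- r5,r4: IF@1 ID@2 stall=0 (-) EX@3 MEM@4 WB@5
I1 sub r4 <- r5,r3: IF@2 ID@3 stall=2 (RAW on I0.r5 (WB@5)) EX@6 MEM@7 WB@8
I2 mul r5 <- r5,r4: IF@3 ID@6 stall=2 (RAW on I1.r4 (WB@8)) EX@9 MEM@10 WB@11
I3 sub r5 <- r3,r2: IF@6 ID@9 stall=0 (-) EX@10 MEM@11 WB@12
I4 add r3 <- r1,r5: IF@9 ID@10 stall=2 (RAW on I3.r5 (WB@12)) EX@13 MEM@14 WB@15
I5 mul r3 <- r5,r4: IF@10 ID@13 stall=0 (-) EX@14 MEM@15 WB@16

Answer: 16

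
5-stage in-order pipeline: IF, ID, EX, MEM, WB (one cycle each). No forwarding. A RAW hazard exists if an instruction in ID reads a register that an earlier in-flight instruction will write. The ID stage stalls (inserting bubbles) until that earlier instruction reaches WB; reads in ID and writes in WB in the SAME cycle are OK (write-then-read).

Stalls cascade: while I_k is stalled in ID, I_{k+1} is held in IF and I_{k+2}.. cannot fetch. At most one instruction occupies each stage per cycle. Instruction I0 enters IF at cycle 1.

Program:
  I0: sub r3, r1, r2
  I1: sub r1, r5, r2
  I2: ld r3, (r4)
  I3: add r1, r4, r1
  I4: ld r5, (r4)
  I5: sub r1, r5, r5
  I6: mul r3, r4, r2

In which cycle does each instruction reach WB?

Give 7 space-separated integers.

I0 sub r3 <- r1,r2: IF@1 ID@2 stall=0 (-) EX@3 MEM@4 WB@5
I1 sub r1 <- r5,r2: IF@2 ID@3 stall=0 (-) EX@4 MEM@5 WB@6
I2 ld r3 <- r4: IF@3 ID@4 stall=0 (-) EX@5 MEM@6 WB@7
I3 add r1 <- r4,r1: IF@4 ID@5 stall=1 (RAW on I1.r1 (WB@6)) EX@7 MEM@8 WB@9
I4 ld r5 <- r4: IF@5 ID@7 stall=0 (-) EX@8 MEM@9 WB@10
I5 sub r1 <- r5,r5: IF@7 ID@8 stall=2 (RAW on I4.r5 (WB@10)) EX@11 MEM@12 WB@13
I6 mul r3 <- r4,r2: IF@8 ID@11 stall=0 (-) EX@12 MEM@13 WB@14

Answer: 5 6 7 9 10 13 14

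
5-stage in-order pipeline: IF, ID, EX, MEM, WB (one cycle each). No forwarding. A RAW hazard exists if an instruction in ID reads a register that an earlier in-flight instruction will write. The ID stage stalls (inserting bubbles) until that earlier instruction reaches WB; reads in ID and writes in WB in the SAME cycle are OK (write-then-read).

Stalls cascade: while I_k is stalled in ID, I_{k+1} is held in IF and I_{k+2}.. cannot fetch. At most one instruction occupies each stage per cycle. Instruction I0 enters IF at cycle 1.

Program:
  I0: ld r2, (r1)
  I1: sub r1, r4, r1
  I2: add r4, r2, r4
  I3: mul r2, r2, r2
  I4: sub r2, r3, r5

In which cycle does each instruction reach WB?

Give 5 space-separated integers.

Answer: 5 6 8 9 10

Derivation:
I0 ld r2 <- r1: IF@1 ID@2 stall=0 (-) EX@3 MEM@4 WB@5
I1 sub r1 <- r4,r1: IF@2 ID@3 stall=0 (-) EX@4 MEM@5 WB@6
I2 add r4 <- r2,r4: IF@3 ID@4 stall=1 (RAW on I0.r2 (WB@5)) EX@6 MEM@7 WB@8
I3 mul r2 <- r2,r2: IF@4 ID@6 stall=0 (-) EX@7 MEM@8 WB@9
I4 sub r2 <- r3,r5: IF@6 ID@7 stall=0 (-) EX@8 MEM@9 WB@10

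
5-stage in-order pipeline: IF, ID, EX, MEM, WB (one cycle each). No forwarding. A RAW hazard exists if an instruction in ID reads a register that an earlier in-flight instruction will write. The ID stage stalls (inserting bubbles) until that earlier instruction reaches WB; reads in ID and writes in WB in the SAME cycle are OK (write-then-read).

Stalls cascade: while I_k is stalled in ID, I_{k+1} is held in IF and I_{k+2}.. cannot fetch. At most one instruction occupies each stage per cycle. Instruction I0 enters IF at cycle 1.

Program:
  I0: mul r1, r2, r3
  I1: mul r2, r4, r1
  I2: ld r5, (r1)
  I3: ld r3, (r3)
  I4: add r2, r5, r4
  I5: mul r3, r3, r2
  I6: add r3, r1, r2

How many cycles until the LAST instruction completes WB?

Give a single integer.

Answer: 16

Derivation:
I0 mul r1 <- r2,r3: IF@1 ID@2 stall=0 (-) EX@3 MEM@4 WB@5
I1 mul r2 <- r4,r1: IF@2 ID@3 stall=2 (RAW on I0.r1 (WB@5)) EX@6 MEM@7 WB@8
I2 ld r5 <- r1: IF@3 ID@6 stall=0 (-) EX@7 MEM@8 WB@9
I3 ld r3 <- r3: IF@6 ID@7 stall=0 (-) EX@8 MEM@9 WB@10
I4 add r2 <- r5,r4: IF@7 ID@8 stall=1 (RAW on I2.r5 (WB@9)) EX@10 MEM@11 WB@12
I5 mul r3 <- r3,r2: IF@8 ID@10 stall=2 (RAW on I4.r2 (WB@12)) EX@13 MEM@14 WB@15
I6 add r3 <- r1,r2: IF@10 ID@13 stall=0 (-) EX@14 MEM@15 WB@16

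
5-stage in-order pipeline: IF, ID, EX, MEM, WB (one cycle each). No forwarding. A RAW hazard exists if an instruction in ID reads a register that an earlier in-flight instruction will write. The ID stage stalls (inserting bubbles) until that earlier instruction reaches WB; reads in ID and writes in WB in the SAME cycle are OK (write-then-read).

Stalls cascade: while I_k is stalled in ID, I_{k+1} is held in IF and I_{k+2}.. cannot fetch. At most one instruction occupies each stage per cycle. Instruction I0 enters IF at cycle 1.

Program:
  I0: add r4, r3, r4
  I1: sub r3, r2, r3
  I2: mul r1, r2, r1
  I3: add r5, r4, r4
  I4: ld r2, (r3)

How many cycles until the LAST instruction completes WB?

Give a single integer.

I0 add r4 <- r3,r4: IF@1 ID@2 stall=0 (-) EX@3 MEM@4 WB@5
I1 sub r3 <- r2,r3: IF@2 ID@3 stall=0 (-) EX@4 MEM@5 WB@6
I2 mul r1 <- r2,r1: IF@3 ID@4 stall=0 (-) EX@5 MEM@6 WB@7
I3 add r5 <- r4,r4: IF@4 ID@5 stall=0 (-) EX@6 MEM@7 WB@8
I4 ld r2 <- r3: IF@5 ID@6 stall=0 (-) EX@7 MEM@8 WB@9

Answer: 9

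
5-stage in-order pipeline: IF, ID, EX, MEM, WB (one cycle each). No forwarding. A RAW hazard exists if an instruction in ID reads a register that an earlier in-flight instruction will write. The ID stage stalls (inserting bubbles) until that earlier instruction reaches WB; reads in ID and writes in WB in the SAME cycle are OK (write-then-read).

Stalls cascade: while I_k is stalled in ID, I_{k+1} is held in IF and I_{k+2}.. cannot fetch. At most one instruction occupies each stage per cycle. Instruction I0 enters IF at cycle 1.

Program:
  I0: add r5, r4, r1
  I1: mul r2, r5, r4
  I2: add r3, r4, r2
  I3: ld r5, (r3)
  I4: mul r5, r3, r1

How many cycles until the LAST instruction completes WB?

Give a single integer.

Answer: 15

Derivation:
I0 add r5 <- r4,r1: IF@1 ID@2 stall=0 (-) EX@3 MEM@4 WB@5
I1 mul r2 <- r5,r4: IF@2 ID@3 stall=2 (RAW on I0.r5 (WB@5)) EX@6 MEM@7 WB@8
I2 add r3 <- r4,r2: IF@3 ID@6 stall=2 (RAW on I1.r2 (WB@8)) EX@9 MEM@10 WB@11
I3 ld r5 <- r3: IF@6 ID@9 stall=2 (RAW on I2.r3 (WB@11)) EX@12 MEM@13 WB@14
I4 mul r5 <- r3,r1: IF@9 ID@12 stall=0 (-) EX@13 MEM@14 WB@15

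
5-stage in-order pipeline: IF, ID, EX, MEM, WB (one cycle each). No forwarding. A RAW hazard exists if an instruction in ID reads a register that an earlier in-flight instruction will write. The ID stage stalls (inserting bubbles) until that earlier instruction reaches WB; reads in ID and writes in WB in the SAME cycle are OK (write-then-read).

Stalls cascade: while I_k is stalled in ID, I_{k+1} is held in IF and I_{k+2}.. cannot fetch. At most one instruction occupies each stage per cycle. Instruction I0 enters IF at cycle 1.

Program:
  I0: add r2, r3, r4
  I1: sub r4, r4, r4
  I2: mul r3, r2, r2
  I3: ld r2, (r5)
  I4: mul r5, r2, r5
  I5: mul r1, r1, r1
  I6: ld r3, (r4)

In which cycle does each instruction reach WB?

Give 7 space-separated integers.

Answer: 5 6 8 9 12 13 14

Derivation:
I0 add r2 <- r3,r4: IF@1 ID@2 stall=0 (-) EX@3 MEM@4 WB@5
I1 sub r4 <- r4,r4: IF@2 ID@3 stall=0 (-) EX@4 MEM@5 WB@6
I2 mul r3 <- r2,r2: IF@3 ID@4 stall=1 (RAW on I0.r2 (WB@5)) EX@6 MEM@7 WB@8
I3 ld r2 <- r5: IF@4 ID@6 stall=0 (-) EX@7 MEM@8 WB@9
I4 mul r5 <- r2,r5: IF@6 ID@7 stall=2 (RAW on I3.r2 (WB@9)) EX@10 MEM@11 WB@12
I5 mul r1 <- r1,r1: IF@7 ID@10 stall=0 (-) EX@11 MEM@12 WB@13
I6 ld r3 <- r4: IF@10 ID@11 stall=0 (-) EX@12 MEM@13 WB@14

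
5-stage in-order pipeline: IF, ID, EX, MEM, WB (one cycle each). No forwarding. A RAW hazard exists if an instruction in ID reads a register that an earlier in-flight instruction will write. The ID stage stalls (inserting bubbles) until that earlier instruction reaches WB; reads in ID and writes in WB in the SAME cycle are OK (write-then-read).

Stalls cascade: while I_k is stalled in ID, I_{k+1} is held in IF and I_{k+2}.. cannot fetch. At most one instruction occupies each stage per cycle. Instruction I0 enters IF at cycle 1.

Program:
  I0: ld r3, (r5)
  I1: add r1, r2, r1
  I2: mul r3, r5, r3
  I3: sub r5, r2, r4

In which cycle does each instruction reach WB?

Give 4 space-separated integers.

I0 ld r3 <- r5: IF@1 ID@2 stall=0 (-) EX@3 MEM@4 WB@5
I1 add r1 <- r2,r1: IF@2 ID@3 stall=0 (-) EX@4 MEM@5 WB@6
I2 mul r3 <- r5,r3: IF@3 ID@4 stall=1 (RAW on I0.r3 (WB@5)) EX@6 MEM@7 WB@8
I3 sub r5 <- r2,r4: IF@4 ID@6 stall=0 (-) EX@7 MEM@8 WB@9

Answer: 5 6 8 9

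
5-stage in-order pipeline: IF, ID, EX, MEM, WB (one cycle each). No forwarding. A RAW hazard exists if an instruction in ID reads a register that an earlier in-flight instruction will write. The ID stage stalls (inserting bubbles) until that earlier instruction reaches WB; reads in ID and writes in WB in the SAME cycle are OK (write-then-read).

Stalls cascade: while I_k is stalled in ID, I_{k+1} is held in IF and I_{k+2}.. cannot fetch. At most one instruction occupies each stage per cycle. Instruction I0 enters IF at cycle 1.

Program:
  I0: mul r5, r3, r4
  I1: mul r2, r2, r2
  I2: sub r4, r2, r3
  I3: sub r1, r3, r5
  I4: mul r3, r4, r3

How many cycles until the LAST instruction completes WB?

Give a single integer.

I0 mul r5 <- r3,r4: IF@1 ID@2 stall=0 (-) EX@3 MEM@4 WB@5
I1 mul r2 <- r2,r2: IF@2 ID@3 stall=0 (-) EX@4 MEM@5 WB@6
I2 sub r4 <- r2,r3: IF@3 ID@4 stall=2 (RAW on I1.r2 (WB@6)) EX@7 MEM@8 WB@9
I3 sub r1 <- r3,r5: IF@4 ID@7 stall=0 (-) EX@8 MEM@9 WB@10
I4 mul r3 <- r4,r3: IF@7 ID@8 stall=1 (RAW on I2.r4 (WB@9)) EX@10 MEM@11 WB@12

Answer: 12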